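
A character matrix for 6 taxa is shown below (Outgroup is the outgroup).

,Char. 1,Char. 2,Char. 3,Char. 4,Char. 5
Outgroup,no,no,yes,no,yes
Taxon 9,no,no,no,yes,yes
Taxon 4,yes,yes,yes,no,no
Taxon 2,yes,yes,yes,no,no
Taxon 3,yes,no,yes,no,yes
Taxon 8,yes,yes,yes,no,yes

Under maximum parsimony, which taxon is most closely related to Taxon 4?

Character polarity is set by the outgroup: the derived state is whichever differs from the outgroup's state, so for Char. 3, Char. 5 the derived state is 'no', and for the remaining characters it is 'yes'.
Only Taxon 2, Taxon 3, Taxon 4, and Taxon 8 show the derived state 'yes' for Char. 1, supporting them as a clade.
Char. 2: derived state 'yes' in Taxon 2, Taxon 4, and Taxon 8 only — synapomorphy for {Taxon 2, Taxon 4, Taxon 8}.
Char. 3 (derived state 'no') is unique to Taxon 9 (autapomorphy; uninformative for grouping).
Char. 4 (derived state 'yes') is unique to Taxon 9 (autapomorphy; uninformative for grouping).
Only Taxon 2 and Taxon 4 show the derived state 'no' for Char. 5, supporting them as a clade.
Most parsimonious ingroup topology: (Taxon 9,(((Taxon 4,Taxon 2),Taxon 8),Taxon 3)).
Taxon 4 and Taxon 2 form a cherry on this tree, so they are sister taxa.

Taxon 2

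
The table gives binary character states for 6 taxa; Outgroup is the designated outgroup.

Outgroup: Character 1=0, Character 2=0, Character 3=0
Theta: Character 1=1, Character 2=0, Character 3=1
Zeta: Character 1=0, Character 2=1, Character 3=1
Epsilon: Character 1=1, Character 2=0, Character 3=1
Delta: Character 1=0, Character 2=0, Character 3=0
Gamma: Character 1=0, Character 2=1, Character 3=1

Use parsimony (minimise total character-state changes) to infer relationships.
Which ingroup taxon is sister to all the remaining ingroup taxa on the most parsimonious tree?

The outgroup has state '0' for every character, so '1' is the derived state throughout.
Character 1: derived state '1' in Epsilon and Theta only — synapomorphy for {Epsilon, Theta}.
Character 2 (derived state '1') is shared by Gamma and Zeta — a synapomorphy uniting that clade.
Character 3: derived state '1' in Epsilon, Gamma, Theta, and Zeta only — synapomorphy for {Epsilon, Gamma, Theta, Zeta}.
Most parsimonious ingroup topology: (((Theta,Epsilon),(Zeta,Gamma)),Delta).
Delta is sister to the clade containing all other ingroup taxa, so it is the earliest-diverging (most basal) ingroup lineage.

Delta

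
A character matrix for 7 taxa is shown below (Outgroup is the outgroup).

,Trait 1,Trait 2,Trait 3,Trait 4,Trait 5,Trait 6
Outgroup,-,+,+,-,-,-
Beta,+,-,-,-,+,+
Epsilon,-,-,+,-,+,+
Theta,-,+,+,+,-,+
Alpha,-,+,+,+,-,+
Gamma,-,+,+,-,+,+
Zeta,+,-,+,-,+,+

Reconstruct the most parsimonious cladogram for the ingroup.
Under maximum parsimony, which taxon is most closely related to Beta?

Character polarity is set by the outgroup: the derived state is whichever differs from the outgroup's state, so for Trait 2, Trait 3 the derived state is '-', and for the remaining characters it is '+'.
Trait 1 (derived state '+') is shared by Beta and Zeta — a synapomorphy uniting that clade.
Only Beta, Epsilon, and Zeta show the derived state '-' for Trait 2, supporting them as a clade.
Trait 3 (derived state '-') is unique to Beta (autapomorphy; uninformative for grouping).
Only Alpha and Theta show the derived state '+' for Trait 4, supporting them as a clade.
Only Beta, Epsilon, Gamma, and Zeta show the derived state '+' for Trait 5, supporting them as a clade.
Trait 6 (derived state '+') is shared by all ingroup taxa — unites the whole ingroup.
Most parsimonious ingroup topology: ((((Beta,Zeta),Epsilon),Gamma),(Theta,Alpha)).
Beta and Zeta form a cherry on this tree, so they are sister taxa.

Zeta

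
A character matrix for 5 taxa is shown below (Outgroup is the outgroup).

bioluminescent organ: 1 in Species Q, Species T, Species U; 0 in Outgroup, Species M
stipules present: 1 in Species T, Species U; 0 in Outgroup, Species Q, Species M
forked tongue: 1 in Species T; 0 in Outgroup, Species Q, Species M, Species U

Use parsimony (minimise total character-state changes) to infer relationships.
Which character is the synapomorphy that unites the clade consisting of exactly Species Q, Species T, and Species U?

bioluminescent organ

The outgroup has state '0' for every character, so '1' is the derived state throughout.
Only Species Q, Species T, and Species U show the derived state '1' for bioluminescent organ, supporting them as a clade.
stipules present (derived state '1') is shared by Species T and Species U — a synapomorphy uniting that clade.
forked tongue: derived state '1' in Species T only — an autapomorphy, so it tells us nothing about relationships among taxa.
Most parsimonious ingroup topology: ((Species Q,(Species T,Species U)),Species M).
The clade {Species Q, Species T, Species U} is supported by bioluminescent organ: its derived state '1' occurs in exactly those taxa and in no other taxon (including the outgroup).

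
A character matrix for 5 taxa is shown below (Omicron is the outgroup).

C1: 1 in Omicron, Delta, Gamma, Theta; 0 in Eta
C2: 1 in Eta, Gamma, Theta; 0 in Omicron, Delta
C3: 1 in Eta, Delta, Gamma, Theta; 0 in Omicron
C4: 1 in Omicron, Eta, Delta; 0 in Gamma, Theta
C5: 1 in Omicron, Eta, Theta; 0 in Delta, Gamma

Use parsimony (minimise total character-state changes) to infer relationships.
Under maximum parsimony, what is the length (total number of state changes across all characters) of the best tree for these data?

6

Character polarity is set by the outgroup: the derived state is whichever differs from the outgroup's state, so for C1, C4, C5 the derived state is '0', and for the remaining characters it is '1'.
C1 (derived state '0') is unique to Eta (autapomorphy; uninformative for grouping).
C2: derived state '1' in Eta, Gamma, and Theta only — synapomorphy for {Eta, Gamma, Theta}.
C3 (derived state '1') is shared by all ingroup taxa — unites the whole ingroup.
C4 (derived state '0') is shared by Gamma and Theta — a synapomorphy uniting that clade.
C5 groups Delta and Gamma, which is incompatible with the clades supported by the remaining characters; treating it as convergent (homoplasy) costs fewer steps than any alternative tree.
Most parsimonious ingroup topology: ((Eta,(Gamma,Theta)),Delta).
Changes per character on this tree: C1: 1; C2: 1; C3: 1; C4: 1; C5: 2.
Total = 6.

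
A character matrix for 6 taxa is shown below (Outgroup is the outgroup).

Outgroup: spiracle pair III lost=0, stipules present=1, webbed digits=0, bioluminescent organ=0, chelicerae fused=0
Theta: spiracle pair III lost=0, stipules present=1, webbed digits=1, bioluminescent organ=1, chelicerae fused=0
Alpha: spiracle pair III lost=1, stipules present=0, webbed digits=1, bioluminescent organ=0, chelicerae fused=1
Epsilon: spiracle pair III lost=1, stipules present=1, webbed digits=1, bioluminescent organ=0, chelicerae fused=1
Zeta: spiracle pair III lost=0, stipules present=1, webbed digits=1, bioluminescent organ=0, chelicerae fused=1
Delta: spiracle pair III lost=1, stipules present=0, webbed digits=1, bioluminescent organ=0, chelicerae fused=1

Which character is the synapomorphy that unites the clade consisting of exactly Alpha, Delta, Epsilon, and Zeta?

chelicerae fused

Character polarity is set by the outgroup: the derived state is whichever differs from the outgroup's state, so for stipules present the derived state is '0', and for the remaining characters it is '1'.
spiracle pair III lost: derived state '1' in Alpha, Delta, and Epsilon only — synapomorphy for {Alpha, Delta, Epsilon}.
stipules present (derived state '0') is shared by Alpha and Delta — a synapomorphy uniting that clade.
All ingroup taxa share the derived state '1' for webbed digits; it defines the ingroup but does not resolve relationships within it.
bioluminescent organ: derived state '1' in Theta only — an autapomorphy, so it tells us nothing about relationships among taxa.
Only Alpha, Delta, Epsilon, and Zeta show the derived state '1' for chelicerae fused, supporting them as a clade.
Most parsimonious ingroup topology: (Theta,(((Alpha,Delta),Epsilon),Zeta)).
The clade {Alpha, Delta, Epsilon, Zeta} is supported by chelicerae fused: its derived state '1' occurs in exactly those taxa and in no other taxon (including the outgroup).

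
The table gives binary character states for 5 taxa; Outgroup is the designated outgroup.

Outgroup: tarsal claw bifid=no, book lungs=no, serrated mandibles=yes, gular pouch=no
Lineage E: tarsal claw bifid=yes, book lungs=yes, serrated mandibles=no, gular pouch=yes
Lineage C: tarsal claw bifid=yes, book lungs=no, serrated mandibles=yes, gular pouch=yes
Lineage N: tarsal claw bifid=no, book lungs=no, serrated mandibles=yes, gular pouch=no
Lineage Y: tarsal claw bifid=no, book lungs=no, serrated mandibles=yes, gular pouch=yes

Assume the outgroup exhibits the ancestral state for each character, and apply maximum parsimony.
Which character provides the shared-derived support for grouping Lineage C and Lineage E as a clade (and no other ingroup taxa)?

tarsal claw bifid

Character polarity is set by the outgroup: the derived state is whichever differs from the outgroup's state, so for serrated mandibles the derived state is 'no', and for the remaining characters it is 'yes'.
Only Lineage C and Lineage E show the derived state 'yes' for tarsal claw bifid, supporting them as a clade.
book lungs: derived state 'yes' in Lineage E only — an autapomorphy, so it tells us nothing about relationships among taxa.
serrated mandibles (derived state 'no') is unique to Lineage E (autapomorphy; uninformative for grouping).
gular pouch: derived state 'yes' in Lineage C, Lineage E, and Lineage Y only — synapomorphy for {Lineage C, Lineage E, Lineage Y}.
Most parsimonious ingroup topology: (((Lineage E,Lineage C),Lineage Y),Lineage N).
The clade {Lineage C, Lineage E} is supported by tarsal claw bifid: its derived state 'yes' occurs in exactly those taxa and in no other taxon (including the outgroup).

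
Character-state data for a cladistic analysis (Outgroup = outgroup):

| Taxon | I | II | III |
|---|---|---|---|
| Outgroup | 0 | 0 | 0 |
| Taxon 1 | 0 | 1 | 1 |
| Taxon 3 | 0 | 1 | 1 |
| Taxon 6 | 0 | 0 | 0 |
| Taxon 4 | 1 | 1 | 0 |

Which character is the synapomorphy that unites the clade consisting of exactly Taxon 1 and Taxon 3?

The outgroup has state '0' for every character, so '1' is the derived state throughout.
I: derived state '1' in Taxon 4 only — an autapomorphy, so it tells us nothing about relationships among taxa.
Only Taxon 1, Taxon 3, and Taxon 4 show the derived state '1' for II, supporting them as a clade.
Only Taxon 1 and Taxon 3 show the derived state '1' for III, supporting them as a clade.
Most parsimonious ingroup topology: (((Taxon 1,Taxon 3),Taxon 4),Taxon 6).
The clade {Taxon 1, Taxon 3} is supported by III: its derived state '1' occurs in exactly those taxa and in no other taxon (including the outgroup).

III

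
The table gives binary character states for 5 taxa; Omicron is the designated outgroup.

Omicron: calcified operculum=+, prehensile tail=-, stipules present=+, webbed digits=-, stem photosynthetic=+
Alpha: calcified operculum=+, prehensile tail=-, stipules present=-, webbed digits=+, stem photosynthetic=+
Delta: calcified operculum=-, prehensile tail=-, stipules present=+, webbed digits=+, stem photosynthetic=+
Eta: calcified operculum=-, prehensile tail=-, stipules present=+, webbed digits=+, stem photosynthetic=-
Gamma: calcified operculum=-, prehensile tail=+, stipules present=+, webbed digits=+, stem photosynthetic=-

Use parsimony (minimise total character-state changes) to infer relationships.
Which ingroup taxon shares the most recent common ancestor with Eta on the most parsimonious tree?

Gamma

Character polarity is set by the outgroup: the derived state is whichever differs from the outgroup's state, so for calcified operculum, stipules present, stem photosynthetic the derived state is '-', and for the remaining characters it is '+'.
calcified operculum (derived state '-') is shared by Delta, Eta, and Gamma — a synapomorphy uniting that clade.
prehensile tail: derived state '+' in Gamma only — an autapomorphy, so it tells us nothing about relationships among taxa.
stipules present: derived state '-' in Alpha only — an autapomorphy, so it tells us nothing about relationships among taxa.
webbed digits (derived state '+') is shared by all ingroup taxa — unites the whole ingroup.
stem photosynthetic (derived state '-') is shared by Eta and Gamma — a synapomorphy uniting that clade.
Most parsimonious ingroup topology: (Alpha,(Delta,(Eta,Gamma))).
Eta and Gamma form a cherry on this tree, so they are sister taxa.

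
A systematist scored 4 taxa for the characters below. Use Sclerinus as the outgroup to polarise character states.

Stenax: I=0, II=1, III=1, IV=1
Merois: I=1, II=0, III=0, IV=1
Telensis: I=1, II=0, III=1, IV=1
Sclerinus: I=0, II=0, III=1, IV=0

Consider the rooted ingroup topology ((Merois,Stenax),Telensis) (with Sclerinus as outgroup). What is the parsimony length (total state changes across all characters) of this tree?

Map each character onto ((Merois,Stenax),Telensis) (rooted by Sclerinus) and count the minimum state changes it requires (Fitch parsimony):
I: 2; II: 1; III: 1; IV: 1.
Total tree length = 5.

5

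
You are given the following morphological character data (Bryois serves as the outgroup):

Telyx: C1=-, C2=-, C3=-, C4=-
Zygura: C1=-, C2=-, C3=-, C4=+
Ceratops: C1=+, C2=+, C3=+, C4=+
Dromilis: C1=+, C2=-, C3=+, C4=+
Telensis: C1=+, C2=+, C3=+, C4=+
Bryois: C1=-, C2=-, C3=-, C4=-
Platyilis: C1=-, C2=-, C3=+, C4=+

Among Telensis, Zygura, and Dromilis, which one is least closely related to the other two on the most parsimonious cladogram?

The outgroup has state '-' for every character, so '+' is the derived state throughout.
C1 (derived state '+') is shared by Ceratops, Dromilis, and Telensis — a synapomorphy uniting that clade.
C2: derived state '+' in Ceratops and Telensis only — synapomorphy for {Ceratops, Telensis}.
Only Ceratops, Dromilis, Platyilis, and Telensis show the derived state '+' for C3, supporting them as a clade.
Only Ceratops, Dromilis, Platyilis, Telensis, and Zygura show the derived state '+' for C4, supporting them as a clade.
Most parsimonious ingroup topology: ((((Dromilis,(Ceratops,Telensis)),Platyilis),Zygura),Telyx).
Telensis and Dromilis share a more recent common ancestor with each other than either does with Zygura, so Zygura is the least closely related of the three.

Zygura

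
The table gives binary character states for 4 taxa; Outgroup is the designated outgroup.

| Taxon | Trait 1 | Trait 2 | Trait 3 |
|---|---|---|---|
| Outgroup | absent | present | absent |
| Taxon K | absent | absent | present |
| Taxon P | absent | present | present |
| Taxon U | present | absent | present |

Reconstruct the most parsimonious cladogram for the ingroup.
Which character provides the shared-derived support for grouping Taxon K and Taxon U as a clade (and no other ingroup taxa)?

Trait 2

Character polarity is set by the outgroup: the derived state is whichever differs from the outgroup's state, so for Trait 2 the derived state is 'absent', and for the remaining characters it is 'present'.
Trait 1: derived state 'present' in Taxon U only — an autapomorphy, so it tells us nothing about relationships among taxa.
Only Taxon K and Taxon U show the derived state 'absent' for Trait 2, supporting them as a clade.
All ingroup taxa share the derived state 'present' for Trait 3; it defines the ingroup but does not resolve relationships within it.
Most parsimonious ingroup topology: ((Taxon K,Taxon U),Taxon P).
The clade {Taxon K, Taxon U} is supported by Trait 2: its derived state 'absent' occurs in exactly those taxa and in no other taxon (including the outgroup).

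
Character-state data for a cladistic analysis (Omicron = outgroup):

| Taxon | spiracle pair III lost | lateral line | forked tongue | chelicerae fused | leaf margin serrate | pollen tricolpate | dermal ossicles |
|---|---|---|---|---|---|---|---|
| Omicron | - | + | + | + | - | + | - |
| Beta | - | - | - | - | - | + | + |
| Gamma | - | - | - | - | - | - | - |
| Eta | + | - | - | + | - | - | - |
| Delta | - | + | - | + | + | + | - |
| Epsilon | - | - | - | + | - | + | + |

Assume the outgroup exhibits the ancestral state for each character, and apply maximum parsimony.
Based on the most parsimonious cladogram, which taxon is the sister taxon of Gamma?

Character polarity is set by the outgroup: the derived state is whichever differs from the outgroup's state, so for lateral line, forked tongue, chelicerae fused, pollen tricolpate the derived state is '-', and for the remaining characters it is '+'.
spiracle pair III lost: derived state '+' in Eta only — an autapomorphy, so it tells us nothing about relationships among taxa.
Only Beta, Epsilon, Eta, and Gamma show the derived state '-' for lateral line, supporting them as a clade.
All ingroup taxa share the derived state '-' for forked tongue; it defines the ingroup but does not resolve relationships within it.
chelicerae fused groups Beta and Gamma, which is incompatible with the clades supported by the remaining characters; treating it as convergent (homoplasy) costs fewer steps than any alternative tree.
leaf margin serrate (derived state '+') is unique to Delta (autapomorphy; uninformative for grouping).
pollen tricolpate: derived state '-' in Eta and Gamma only — synapomorphy for {Eta, Gamma}.
Only Beta and Epsilon show the derived state '+' for dermal ossicles, supporting them as a clade.
Most parsimonious ingroup topology: (((Beta,Epsilon),(Gamma,Eta)),Delta).
Gamma and Eta form a cherry on this tree, so they are sister taxa.

Eta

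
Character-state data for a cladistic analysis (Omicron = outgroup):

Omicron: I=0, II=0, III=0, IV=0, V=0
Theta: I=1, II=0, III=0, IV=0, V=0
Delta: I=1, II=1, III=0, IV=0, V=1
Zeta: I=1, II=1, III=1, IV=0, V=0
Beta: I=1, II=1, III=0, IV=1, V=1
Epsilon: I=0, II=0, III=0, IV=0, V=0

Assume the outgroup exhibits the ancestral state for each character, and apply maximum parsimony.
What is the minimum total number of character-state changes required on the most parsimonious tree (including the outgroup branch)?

The outgroup has state '0' for every character, so '1' is the derived state throughout.
I (derived state '1') is shared by Beta, Delta, Theta, and Zeta — a synapomorphy uniting that clade.
Only Beta, Delta, and Zeta show the derived state '1' for II, supporting them as a clade.
III: derived state '1' in Zeta only — an autapomorphy, so it tells us nothing about relationships among taxa.
IV (derived state '1') is unique to Beta (autapomorphy; uninformative for grouping).
Only Beta and Delta show the derived state '1' for V, supporting them as a clade.
Most parsimonious ingroup topology: ((Theta,((Delta,Beta),Zeta)),Epsilon).
Changes per character on this tree: I: 1; II: 1; III: 1; IV: 1; V: 1.
Total = 5.

5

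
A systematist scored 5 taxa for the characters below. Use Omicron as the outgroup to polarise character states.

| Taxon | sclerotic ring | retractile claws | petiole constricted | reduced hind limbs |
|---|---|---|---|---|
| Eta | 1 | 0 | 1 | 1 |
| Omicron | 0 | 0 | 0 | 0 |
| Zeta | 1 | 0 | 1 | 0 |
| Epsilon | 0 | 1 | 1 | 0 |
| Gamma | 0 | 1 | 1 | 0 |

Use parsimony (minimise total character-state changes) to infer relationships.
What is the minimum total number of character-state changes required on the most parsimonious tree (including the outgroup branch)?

The outgroup has state '0' for every character, so '1' is the derived state throughout.
sclerotic ring: derived state '1' in Eta and Zeta only — synapomorphy for {Eta, Zeta}.
Only Epsilon and Gamma show the derived state '1' for retractile claws, supporting them as a clade.
All ingroup taxa share the derived state '1' for petiole constricted; it defines the ingroup but does not resolve relationships within it.
reduced hind limbs (derived state '1') is unique to Eta (autapomorphy; uninformative for grouping).
Most parsimonious ingroup topology: ((Gamma,Epsilon),(Zeta,Eta)).
Changes per character on this tree: sclerotic ring: 1; retractile claws: 1; petiole constricted: 1; reduced hind limbs: 1.
Total = 4.

4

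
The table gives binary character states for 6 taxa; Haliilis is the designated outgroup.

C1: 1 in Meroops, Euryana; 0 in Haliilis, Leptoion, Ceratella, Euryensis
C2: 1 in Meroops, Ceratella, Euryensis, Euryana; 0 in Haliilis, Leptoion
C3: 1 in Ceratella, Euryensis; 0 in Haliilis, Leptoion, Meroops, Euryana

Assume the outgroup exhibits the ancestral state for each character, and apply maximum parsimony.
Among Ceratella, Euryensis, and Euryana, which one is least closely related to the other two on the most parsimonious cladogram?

Euryana

The outgroup has state '0' for every character, so '1' is the derived state throughout.
C1 (derived state '1') is shared by Euryana and Meroops — a synapomorphy uniting that clade.
C2: derived state '1' in Ceratella, Euryana, Euryensis, and Meroops only — synapomorphy for {Ceratella, Euryana, Euryensis, Meroops}.
Only Ceratella and Euryensis show the derived state '1' for C3, supporting them as a clade.
Most parsimonious ingroup topology: (Leptoion,((Meroops,Euryana),(Ceratella,Euryensis))).
Ceratella and Euryensis share a more recent common ancestor with each other than either does with Euryana, so Euryana is the least closely related of the three.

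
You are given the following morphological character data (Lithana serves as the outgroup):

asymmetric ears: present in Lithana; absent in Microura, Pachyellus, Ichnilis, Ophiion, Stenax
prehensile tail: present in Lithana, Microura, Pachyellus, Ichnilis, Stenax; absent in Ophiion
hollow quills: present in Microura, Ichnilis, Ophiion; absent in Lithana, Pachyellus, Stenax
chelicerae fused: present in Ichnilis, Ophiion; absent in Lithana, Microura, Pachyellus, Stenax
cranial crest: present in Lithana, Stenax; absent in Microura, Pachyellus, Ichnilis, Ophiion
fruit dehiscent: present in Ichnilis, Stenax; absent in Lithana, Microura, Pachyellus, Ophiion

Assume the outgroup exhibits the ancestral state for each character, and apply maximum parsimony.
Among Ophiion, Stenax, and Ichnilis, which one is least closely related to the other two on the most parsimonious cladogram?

Stenax

Character polarity is set by the outgroup: the derived state is whichever differs from the outgroup's state, so for asymmetric ears, prehensile tail, cranial crest the derived state is 'absent', and for the remaining characters it is 'present'.
All ingroup taxa share the derived state 'absent' for asymmetric ears; it defines the ingroup but does not resolve relationships within it.
prehensile tail: derived state 'absent' in Ophiion only — an autapomorphy, so it tells us nothing about relationships among taxa.
hollow quills (derived state 'present') is shared by Ichnilis, Microura, and Ophiion — a synapomorphy uniting that clade.
Only Ichnilis and Ophiion show the derived state 'present' for chelicerae fused, supporting them as a clade.
Only Ichnilis, Microura, Ophiion, and Pachyellus show the derived state 'absent' for cranial crest, supporting them as a clade.
fruit dehiscent (state 'present') occurs in Ichnilis and Stenax but conflicts with the nesting implied by the other characters — most parsimoniously interpreted as homoplasy.
Most parsimonious ingroup topology: (((Microura,(Ichnilis,Ophiion)),Pachyellus),Stenax).
Ophiion and Ichnilis share a more recent common ancestor with each other than either does with Stenax, so Stenax is the least closely related of the three.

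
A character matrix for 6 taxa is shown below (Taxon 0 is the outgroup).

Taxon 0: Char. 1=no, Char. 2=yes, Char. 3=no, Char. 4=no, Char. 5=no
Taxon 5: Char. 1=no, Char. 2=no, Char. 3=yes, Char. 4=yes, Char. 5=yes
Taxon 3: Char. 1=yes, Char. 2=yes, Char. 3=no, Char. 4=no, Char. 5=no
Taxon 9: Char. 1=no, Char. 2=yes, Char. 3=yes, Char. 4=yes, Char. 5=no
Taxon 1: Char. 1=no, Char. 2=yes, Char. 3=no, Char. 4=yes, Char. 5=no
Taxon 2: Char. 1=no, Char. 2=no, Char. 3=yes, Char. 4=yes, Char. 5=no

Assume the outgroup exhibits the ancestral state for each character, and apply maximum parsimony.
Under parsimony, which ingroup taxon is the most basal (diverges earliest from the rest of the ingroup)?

Taxon 3

Character polarity is set by the outgroup: the derived state is whichever differs from the outgroup's state, so for Char. 2 the derived state is 'no', and for the remaining characters it is 'yes'.
Char. 1 (derived state 'yes') is unique to Taxon 3 (autapomorphy; uninformative for grouping).
Only Taxon 2 and Taxon 5 show the derived state 'no' for Char. 2, supporting them as a clade.
Char. 3 (derived state 'yes') is shared by Taxon 2, Taxon 5, and Taxon 9 — a synapomorphy uniting that clade.
Char. 4 (derived state 'yes') is shared by Taxon 1, Taxon 2, Taxon 5, and Taxon 9 — a synapomorphy uniting that clade.
Char. 5 (derived state 'yes') is unique to Taxon 5 (autapomorphy; uninformative for grouping).
Most parsimonious ingroup topology: ((((Taxon 5,Taxon 2),Taxon 9),Taxon 1),Taxon 3).
Taxon 3 is sister to the clade containing all other ingroup taxa, so it is the earliest-diverging (most basal) ingroup lineage.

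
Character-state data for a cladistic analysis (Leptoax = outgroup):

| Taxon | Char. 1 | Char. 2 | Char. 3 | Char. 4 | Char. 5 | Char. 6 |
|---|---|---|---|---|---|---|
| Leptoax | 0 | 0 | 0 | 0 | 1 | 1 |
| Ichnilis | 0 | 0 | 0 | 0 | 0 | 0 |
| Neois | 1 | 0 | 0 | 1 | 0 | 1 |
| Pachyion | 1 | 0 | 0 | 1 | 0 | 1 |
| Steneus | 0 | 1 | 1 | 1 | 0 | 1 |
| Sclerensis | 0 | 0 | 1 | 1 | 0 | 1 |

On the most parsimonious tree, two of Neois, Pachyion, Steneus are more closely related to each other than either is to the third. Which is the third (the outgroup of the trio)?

Character polarity is set by the outgroup: the derived state is whichever differs from the outgroup's state, so for Char. 5, Char. 6 the derived state is '0', and for the remaining characters it is '1'.
Char. 1 (derived state '1') is shared by Neois and Pachyion — a synapomorphy uniting that clade.
Char. 2: derived state '1' in Steneus only — an autapomorphy, so it tells us nothing about relationships among taxa.
Only Sclerensis and Steneus show the derived state '1' for Char. 3, supporting them as a clade.
Char. 4: derived state '1' in Neois, Pachyion, Sclerensis, and Steneus only — synapomorphy for {Neois, Pachyion, Sclerensis, Steneus}.
Char. 5 (derived state '0') is shared by all ingroup taxa — unites the whole ingroup.
Char. 6 (derived state '0') is unique to Ichnilis (autapomorphy; uninformative for grouping).
Most parsimonious ingroup topology: (Ichnilis,((Neois,Pachyion),(Steneus,Sclerensis))).
Neois and Pachyion share a more recent common ancestor with each other than either does with Steneus, so Steneus is the least closely related of the three.

Steneus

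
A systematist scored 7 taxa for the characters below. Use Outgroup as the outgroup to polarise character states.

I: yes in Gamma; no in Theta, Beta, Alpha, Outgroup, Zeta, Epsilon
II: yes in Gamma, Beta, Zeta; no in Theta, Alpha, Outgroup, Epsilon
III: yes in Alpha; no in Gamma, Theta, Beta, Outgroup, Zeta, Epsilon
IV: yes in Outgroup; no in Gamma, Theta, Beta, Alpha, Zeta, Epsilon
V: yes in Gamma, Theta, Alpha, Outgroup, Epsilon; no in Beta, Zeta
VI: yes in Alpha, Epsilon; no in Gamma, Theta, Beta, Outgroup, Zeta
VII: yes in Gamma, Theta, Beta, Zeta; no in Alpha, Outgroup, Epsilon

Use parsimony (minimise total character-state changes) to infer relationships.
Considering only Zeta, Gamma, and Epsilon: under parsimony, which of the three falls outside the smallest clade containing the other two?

Character polarity is set by the outgroup: the derived state is whichever differs from the outgroup's state, so for IV, V the derived state is 'no', and for the remaining characters it is 'yes'.
I: derived state 'yes' in Gamma only — an autapomorphy, so it tells us nothing about relationships among taxa.
II: derived state 'yes' in Beta, Gamma, and Zeta only — synapomorphy for {Beta, Gamma, Zeta}.
III (derived state 'yes') is unique to Alpha (autapomorphy; uninformative for grouping).
All ingroup taxa share the derived state 'no' for IV; it defines the ingroup but does not resolve relationships within it.
V: derived state 'no' in Beta and Zeta only — synapomorphy for {Beta, Zeta}.
VI: derived state 'yes' in Alpha and Epsilon only — synapomorphy for {Alpha, Epsilon}.
Only Beta, Gamma, Theta, and Zeta show the derived state 'yes' for VII, supporting them as a clade.
Most parsimonious ingroup topology: ((((Beta,Zeta),Gamma),Theta),(Epsilon,Alpha)).
Gamma and Zeta share a more recent common ancestor with each other than either does with Epsilon, so Epsilon is the least closely related of the three.

Epsilon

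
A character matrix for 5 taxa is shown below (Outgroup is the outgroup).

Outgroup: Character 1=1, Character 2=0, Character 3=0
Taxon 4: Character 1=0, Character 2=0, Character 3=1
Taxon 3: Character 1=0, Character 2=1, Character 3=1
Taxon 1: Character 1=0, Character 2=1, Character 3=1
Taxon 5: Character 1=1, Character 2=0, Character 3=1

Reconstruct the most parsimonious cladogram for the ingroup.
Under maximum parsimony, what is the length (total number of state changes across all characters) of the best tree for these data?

3

Character polarity is set by the outgroup: the derived state is whichever differs from the outgroup's state, so for Character 1 the derived state is '0', and for the remaining characters it is '1'.
Only Taxon 1, Taxon 3, and Taxon 4 show the derived state '0' for Character 1, supporting them as a clade.
Character 2: derived state '1' in Taxon 1 and Taxon 3 only — synapomorphy for {Taxon 1, Taxon 3}.
All ingroup taxa share the derived state '1' for Character 3; it defines the ingroup but does not resolve relationships within it.
Most parsimonious ingroup topology: ((Taxon 4,(Taxon 3,Taxon 1)),Taxon 5).
Changes per character on this tree: Character 1: 1; Character 2: 1; Character 3: 1.
Total = 3.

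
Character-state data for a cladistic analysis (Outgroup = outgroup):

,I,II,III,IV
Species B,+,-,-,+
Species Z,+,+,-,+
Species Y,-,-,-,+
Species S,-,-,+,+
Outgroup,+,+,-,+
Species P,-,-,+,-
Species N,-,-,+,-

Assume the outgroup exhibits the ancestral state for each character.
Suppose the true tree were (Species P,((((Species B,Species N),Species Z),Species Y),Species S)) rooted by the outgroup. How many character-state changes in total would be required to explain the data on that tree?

10

Map each character onto (Species P,((((Species B,Species N),Species Z),Species Y),Species S)) (rooted by Outgroup) and count the minimum state changes it requires (Fitch parsimony):
I: 3; II: 2; III: 3; IV: 2.
Total tree length = 10.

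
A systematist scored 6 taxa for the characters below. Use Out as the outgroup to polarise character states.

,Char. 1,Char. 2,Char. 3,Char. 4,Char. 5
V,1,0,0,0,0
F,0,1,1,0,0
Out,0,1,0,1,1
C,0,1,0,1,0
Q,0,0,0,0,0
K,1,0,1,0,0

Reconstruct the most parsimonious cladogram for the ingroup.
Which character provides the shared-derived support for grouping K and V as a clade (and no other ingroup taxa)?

Character polarity is set by the outgroup: the derived state is whichever differs from the outgroup's state, so for Char. 2, Char. 4, Char. 5 the derived state is '0', and for the remaining characters it is '1'.
Char. 1 (derived state '1') is shared by K and V — a synapomorphy uniting that clade.
Char. 2: derived state '0' in K, Q, and V only — synapomorphy for {K, Q, V}.
Char. 3 groups F and K, which is incompatible with the clades supported by the remaining characters; treating it as convergent (homoplasy) costs fewer steps than any alternative tree.
Only F, K, Q, and V show the derived state '0' for Char. 4, supporting them as a clade.
Char. 5 (derived state '0') is shared by all ingroup taxa — unites the whole ingroup.
Most parsimonious ingroup topology: ((F,((K,V),Q)),C).
The clade {K, V} is supported by Char. 1: its derived state '1' occurs in exactly those taxa and in no other taxon (including the outgroup).

Char. 1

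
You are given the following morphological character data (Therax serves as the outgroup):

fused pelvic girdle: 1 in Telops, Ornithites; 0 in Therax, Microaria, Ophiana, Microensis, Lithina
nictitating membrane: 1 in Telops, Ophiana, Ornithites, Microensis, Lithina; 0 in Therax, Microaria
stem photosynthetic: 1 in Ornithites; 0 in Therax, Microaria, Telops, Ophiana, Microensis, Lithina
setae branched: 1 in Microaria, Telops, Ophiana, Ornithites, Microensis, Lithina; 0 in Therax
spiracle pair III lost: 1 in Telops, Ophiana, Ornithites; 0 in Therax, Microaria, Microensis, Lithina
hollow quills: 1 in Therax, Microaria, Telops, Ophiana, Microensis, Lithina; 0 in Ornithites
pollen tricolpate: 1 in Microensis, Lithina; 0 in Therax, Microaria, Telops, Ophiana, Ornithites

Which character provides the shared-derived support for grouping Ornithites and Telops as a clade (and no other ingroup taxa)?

Character polarity is set by the outgroup: the derived state is whichever differs from the outgroup's state, so for hollow quills the derived state is '0', and for the remaining characters it is '1'.
Only Ornithites and Telops show the derived state '1' for fused pelvic girdle, supporting them as a clade.
Only Lithina, Microensis, Ophiana, Ornithites, and Telops show the derived state '1' for nictitating membrane, supporting them as a clade.
stem photosynthetic (derived state '1') is unique to Ornithites (autapomorphy; uninformative for grouping).
All ingroup taxa share the derived state '1' for setae branched; it defines the ingroup but does not resolve relationships within it.
spiracle pair III lost: derived state '1' in Ophiana, Ornithites, and Telops only — synapomorphy for {Ophiana, Ornithites, Telops}.
hollow quills: derived state '0' in Ornithites only — an autapomorphy, so it tells us nothing about relationships among taxa.
pollen tricolpate: derived state '1' in Lithina and Microensis only — synapomorphy for {Lithina, Microensis}.
Most parsimonious ingroup topology: (Microaria,(((Telops,Ornithites),Ophiana),(Microensis,Lithina))).
The clade {Ornithites, Telops} is supported by fused pelvic girdle: its derived state '1' occurs in exactly those taxa and in no other taxon (including the outgroup).

fused pelvic girdle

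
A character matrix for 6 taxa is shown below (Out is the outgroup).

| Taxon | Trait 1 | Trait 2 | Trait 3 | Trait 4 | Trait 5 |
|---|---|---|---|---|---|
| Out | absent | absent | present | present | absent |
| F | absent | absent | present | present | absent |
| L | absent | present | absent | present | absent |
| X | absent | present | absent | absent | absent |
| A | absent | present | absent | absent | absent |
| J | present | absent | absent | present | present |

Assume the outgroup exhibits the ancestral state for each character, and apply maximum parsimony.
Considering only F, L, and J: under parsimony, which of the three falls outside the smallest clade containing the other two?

F

Character polarity is set by the outgroup: the derived state is whichever differs from the outgroup's state, so for Trait 3, Trait 4 the derived state is 'absent', and for the remaining characters it is 'present'.
Trait 1 (derived state 'present') is unique to J (autapomorphy; uninformative for grouping).
Trait 2: derived state 'present' in A, L, and X only — synapomorphy for {A, L, X}.
Only A, J, L, and X show the derived state 'absent' for Trait 3, supporting them as a clade.
Trait 4: derived state 'absent' in A and X only — synapomorphy for {A, X}.
Trait 5 (derived state 'present') is unique to J (autapomorphy; uninformative for grouping).
Most parsimonious ingroup topology: ((((A,X),L),J),F).
L and J share a more recent common ancestor with each other than either does with F, so F is the least closely related of the three.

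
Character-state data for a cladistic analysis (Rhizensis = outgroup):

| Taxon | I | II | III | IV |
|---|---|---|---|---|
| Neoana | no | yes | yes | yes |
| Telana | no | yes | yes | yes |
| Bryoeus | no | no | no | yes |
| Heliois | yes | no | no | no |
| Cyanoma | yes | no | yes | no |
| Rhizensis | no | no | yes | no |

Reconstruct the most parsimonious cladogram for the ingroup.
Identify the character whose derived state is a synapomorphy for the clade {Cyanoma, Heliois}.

I

Character polarity is set by the outgroup: the derived state is whichever differs from the outgroup's state, so for III the derived state is 'no', and for the remaining characters it is 'yes'.
I: derived state 'yes' in Cyanoma and Heliois only — synapomorphy for {Cyanoma, Heliois}.
II (derived state 'yes') is shared by Neoana and Telana — a synapomorphy uniting that clade.
III (state 'no') occurs in Bryoeus and Heliois but conflicts with the nesting implied by the other characters — most parsimoniously interpreted as homoplasy.
IV (derived state 'yes') is shared by Bryoeus, Neoana, and Telana — a synapomorphy uniting that clade.
Most parsimonious ingroup topology: ((Heliois,Cyanoma),((Neoana,Telana),Bryoeus)).
The clade {Cyanoma, Heliois} is supported by I: its derived state 'yes' occurs in exactly those taxa and in no other taxon (including the outgroup).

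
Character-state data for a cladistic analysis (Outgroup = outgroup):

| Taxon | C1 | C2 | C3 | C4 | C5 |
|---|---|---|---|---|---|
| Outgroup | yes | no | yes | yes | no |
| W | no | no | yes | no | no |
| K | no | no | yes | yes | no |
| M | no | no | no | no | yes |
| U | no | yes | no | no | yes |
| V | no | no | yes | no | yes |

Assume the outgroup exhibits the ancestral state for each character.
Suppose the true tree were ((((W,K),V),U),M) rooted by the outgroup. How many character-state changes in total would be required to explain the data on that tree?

8

Map each character onto ((((W,K),V),U),M) (rooted by Outgroup) and count the minimum state changes it requires (Fitch parsimony):
C1: 1; C2: 1; C3: 2; C4: 2; C5: 2.
Total tree length = 8.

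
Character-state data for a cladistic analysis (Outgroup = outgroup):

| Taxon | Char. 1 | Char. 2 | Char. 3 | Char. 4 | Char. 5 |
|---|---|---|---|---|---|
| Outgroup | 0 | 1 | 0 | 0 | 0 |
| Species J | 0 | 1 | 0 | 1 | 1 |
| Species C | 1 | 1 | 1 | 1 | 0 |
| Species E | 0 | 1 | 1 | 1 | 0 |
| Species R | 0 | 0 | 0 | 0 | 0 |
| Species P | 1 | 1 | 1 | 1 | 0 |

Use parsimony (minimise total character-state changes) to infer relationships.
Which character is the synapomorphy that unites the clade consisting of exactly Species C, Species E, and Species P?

Character polarity is set by the outgroup: the derived state is whichever differs from the outgroup's state, so for Char. 2 the derived state is '0', and for the remaining characters it is '1'.
Char. 1: derived state '1' in Species C and Species P only — synapomorphy for {Species C, Species P}.
Char. 2: derived state '0' in Species R only — an autapomorphy, so it tells us nothing about relationships among taxa.
Char. 3 (derived state '1') is shared by Species C, Species E, and Species P — a synapomorphy uniting that clade.
Only Species C, Species E, Species J, and Species P show the derived state '1' for Char. 4, supporting them as a clade.
Char. 5 (derived state '1') is unique to Species J (autapomorphy; uninformative for grouping).
Most parsimonious ingroup topology: ((Species J,((Species C,Species P),Species E)),Species R).
The clade {Species C, Species E, Species P} is supported by Char. 3: its derived state '1' occurs in exactly those taxa and in no other taxon (including the outgroup).

Char. 3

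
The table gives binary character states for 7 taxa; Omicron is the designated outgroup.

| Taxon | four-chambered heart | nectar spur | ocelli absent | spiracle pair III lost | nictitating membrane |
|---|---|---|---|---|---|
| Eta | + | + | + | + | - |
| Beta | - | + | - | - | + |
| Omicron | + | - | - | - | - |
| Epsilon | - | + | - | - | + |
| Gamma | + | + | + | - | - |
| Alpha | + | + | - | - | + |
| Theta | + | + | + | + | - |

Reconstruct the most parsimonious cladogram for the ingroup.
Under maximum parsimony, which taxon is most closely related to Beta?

Epsilon

Character polarity is set by the outgroup: the derived state is whichever differs from the outgroup's state, so for four-chambered heart the derived state is '-', and for the remaining characters it is '+'.
Only Beta and Epsilon show the derived state '-' for four-chambered heart, supporting them as a clade.
All ingroup taxa share the derived state '+' for nectar spur; it defines the ingroup but does not resolve relationships within it.
ocelli absent: derived state '+' in Eta, Gamma, and Theta only — synapomorphy for {Eta, Gamma, Theta}.
spiracle pair III lost (derived state '+') is shared by Eta and Theta — a synapomorphy uniting that clade.
Only Alpha, Beta, and Epsilon show the derived state '+' for nictitating membrane, supporting them as a clade.
Most parsimonious ingroup topology: (((Eta,Theta),Gamma),(Alpha,(Beta,Epsilon))).
Beta and Epsilon form a cherry on this tree, so they are sister taxa.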